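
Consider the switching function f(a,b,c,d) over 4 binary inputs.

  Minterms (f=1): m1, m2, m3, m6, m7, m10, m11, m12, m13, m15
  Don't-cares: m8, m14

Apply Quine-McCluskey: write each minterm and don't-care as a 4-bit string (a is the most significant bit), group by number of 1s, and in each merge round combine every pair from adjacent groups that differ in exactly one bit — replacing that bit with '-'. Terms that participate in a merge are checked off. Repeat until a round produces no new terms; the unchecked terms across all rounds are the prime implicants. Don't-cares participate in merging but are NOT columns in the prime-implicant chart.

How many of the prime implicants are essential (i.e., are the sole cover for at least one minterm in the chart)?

3

size-2^0 implicants → 0001(✓)  0010(✓)  0011(✓)  0110(✓)  0111(✓)  1000(✓)  1010(✓)  1011(✓)  1100(✓)  1101(✓)  1110(✓)  1111(✓)
size-2^1 implicants → -010(✓)  -011(✓)  -110(✓)  -111(✓)  0-10(✓)  0-11(✓)  00-1  001-(✓)  011-(✓)  1-00(✓)  1-10(✓)  1-11(✓)  10-0(✓)  101-(✓)  11-0(✓)  11-1(✓)  110-(✓)  111-(✓)
size-2^2 implicants → --10(✓)  --11(✓)  -01-(✓)  -11-(✓)  0-1-(✓)  1--0  1-1-(✓)  11--
size-2^3 implicants → --1-
Unchecked terms (primes): --1-, 00-1, 1--0, 11--
Minterm coverage:
  m1 ⊆ 00-1 [E]
  m2 ⊆ --1- [E]
  m3 ⊆ --1-,00-1
  m6 ⊆ --1- [E]
  m7 ⊆ --1- [E]
  m10 ⊆ --1-,1--0
  m11 ⊆ --1- [E]
  m12 ⊆ 1--0,11--
  m13 ⊆ 11-- [E]
  m15 ⊆ --1-,11--
E = {--1-, 00-1, 11--}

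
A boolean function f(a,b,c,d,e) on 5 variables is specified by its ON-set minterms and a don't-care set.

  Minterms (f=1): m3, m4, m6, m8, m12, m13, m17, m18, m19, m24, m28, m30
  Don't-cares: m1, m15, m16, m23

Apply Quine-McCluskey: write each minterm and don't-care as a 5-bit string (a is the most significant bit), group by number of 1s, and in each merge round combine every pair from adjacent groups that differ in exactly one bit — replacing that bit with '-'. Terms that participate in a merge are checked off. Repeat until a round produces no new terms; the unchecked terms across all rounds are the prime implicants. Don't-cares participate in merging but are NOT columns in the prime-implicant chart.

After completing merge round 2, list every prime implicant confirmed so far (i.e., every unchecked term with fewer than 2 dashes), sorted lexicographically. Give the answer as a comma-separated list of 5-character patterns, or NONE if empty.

[col 0] 00001*, 00011*, 00100*, 00110*, 01000*, 01100*, 01101*, 01111*, 10000*, 10001*, 10010*, 10011*, 10111*, 11000*, 11100*, 11110*
[col 1] -0001*, -0011*, -1000*, -1100*, 0-100, 000-1*, 001-0, 01-00*, 011-1, 0110-, 1-000, 10-11, 100-0*, 100-1*, 1000-*, 1001-*, 11-00*, 111-0
[col 2] -00-1, -1-00, 100--
Prime implicants: -00-1, -1-00, 0-100, 001-0, 011-1, 0110-, 1-000, 10-11, 100--, 111-0

0-100, 001-0, 011-1, 0110-, 1-000, 10-11, 111-0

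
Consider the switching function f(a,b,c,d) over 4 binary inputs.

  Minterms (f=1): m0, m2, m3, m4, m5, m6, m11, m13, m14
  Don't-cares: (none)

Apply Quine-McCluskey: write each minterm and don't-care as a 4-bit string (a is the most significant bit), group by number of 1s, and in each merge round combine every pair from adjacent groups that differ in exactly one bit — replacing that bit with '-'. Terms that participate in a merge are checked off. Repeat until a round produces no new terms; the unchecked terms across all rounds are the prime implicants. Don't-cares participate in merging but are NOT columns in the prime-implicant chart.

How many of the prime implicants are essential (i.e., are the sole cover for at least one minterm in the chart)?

4

Round 0: 0000✓ 0010✓ 0011✓ 0100✓ 0101✓ 0110✓ 1011✓ 1101✓ 1110✓
Round 1: -011 -101 -110 0-00✓ 0-10✓ 00-0✓ 001- 01-0✓ 010-
Round 2: 0--0
PIs = {-011, -101, -110, 0--0, 001-, 010-}
Coverage chart:
  m0: 0--0 ←essential
  m2: 0--0,001-
  m3: -011,001-
  m4: 0--0,010-
  m5: -101,010-
  m6: -110,0--0
  m11: -011 ←essential
  m13: -101 ←essential
  m14: -110 ←essential
Essential: -011, -101, -110, 0--0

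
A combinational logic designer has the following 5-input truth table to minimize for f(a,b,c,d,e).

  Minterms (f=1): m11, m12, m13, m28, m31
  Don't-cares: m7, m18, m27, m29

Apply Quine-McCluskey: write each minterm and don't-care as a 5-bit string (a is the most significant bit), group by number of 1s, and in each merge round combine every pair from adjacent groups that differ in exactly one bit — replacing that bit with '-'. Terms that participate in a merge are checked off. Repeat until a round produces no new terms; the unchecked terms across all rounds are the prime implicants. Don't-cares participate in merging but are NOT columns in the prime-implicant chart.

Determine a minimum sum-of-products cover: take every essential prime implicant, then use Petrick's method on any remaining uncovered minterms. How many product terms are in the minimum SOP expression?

size-2^0 implicants → 00111  01011(✓)  01100(✓)  01101(✓)  10010  11011(✓)  11100(✓)  11101(✓)  11111(✓)
size-2^1 implicants → -1011  -1100(✓)  -1101(✓)  0110-(✓)  11-11  111-1  1110-(✓)
size-2^2 implicants → -110-
Unchecked terms (primes): -1011, -110-, 00111, 10010, 11-11, 111-1
Minterm coverage:
  m11 ⊆ -1011 [E]
  m12 ⊆ -110- [E]
  m13 ⊆ -110- [E]
  m28 ⊆ -110- [E]
  m31 ⊆ 11-11,111-1
E = {-1011, -110-}
Petrick residual → 11-11
Cover = bc'de + bcd' + abde  |cover|=3

3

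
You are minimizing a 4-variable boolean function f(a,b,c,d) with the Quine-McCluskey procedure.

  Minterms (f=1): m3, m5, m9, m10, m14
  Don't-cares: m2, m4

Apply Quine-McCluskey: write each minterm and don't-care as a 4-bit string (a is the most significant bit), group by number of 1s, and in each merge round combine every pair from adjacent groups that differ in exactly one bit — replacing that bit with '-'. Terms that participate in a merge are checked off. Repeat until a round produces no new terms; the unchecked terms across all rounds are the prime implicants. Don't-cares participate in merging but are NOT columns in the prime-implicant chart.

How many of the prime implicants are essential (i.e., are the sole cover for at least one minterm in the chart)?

4

[col 0] 0010*, 0011*, 0100*, 0101*, 1001, 1010*, 1110*
[col 1] -010, 001-, 010-, 1-10
Prime implicants: -010, 001-, 010-, 1-10, 1001
PI chart (minterm → PIs covering it):
  3 | 001-  (sole → essential)
  5 | 010-  (sole → essential)
  9 | 1001  (sole → essential)
  10 | -010,1-10
  14 | 1-10  (sole → essential)
Essential prime implicants: 001-, 010-, 1-10, 1001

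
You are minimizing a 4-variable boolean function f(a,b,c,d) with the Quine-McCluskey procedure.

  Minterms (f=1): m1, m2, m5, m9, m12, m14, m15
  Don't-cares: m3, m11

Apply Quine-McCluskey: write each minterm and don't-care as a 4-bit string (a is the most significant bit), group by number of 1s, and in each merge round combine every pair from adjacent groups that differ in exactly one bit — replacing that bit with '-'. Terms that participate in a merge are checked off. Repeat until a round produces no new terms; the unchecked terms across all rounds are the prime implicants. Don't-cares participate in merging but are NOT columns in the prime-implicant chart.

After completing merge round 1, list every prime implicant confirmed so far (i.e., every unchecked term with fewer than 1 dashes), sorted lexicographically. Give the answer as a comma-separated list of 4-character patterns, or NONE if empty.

[col 0] 0001*, 0010*, 0011*, 0101*, 1001*, 1011*, 1100*, 1110*, 1111*
[col 1] -001*, -011*, 0-01, 00-1*, 001-, 1-11, 10-1*, 11-0, 111-
[col 2] -0-1
Prime implicants: -0-1, 0-01, 001-, 1-11, 11-0, 111-

NONE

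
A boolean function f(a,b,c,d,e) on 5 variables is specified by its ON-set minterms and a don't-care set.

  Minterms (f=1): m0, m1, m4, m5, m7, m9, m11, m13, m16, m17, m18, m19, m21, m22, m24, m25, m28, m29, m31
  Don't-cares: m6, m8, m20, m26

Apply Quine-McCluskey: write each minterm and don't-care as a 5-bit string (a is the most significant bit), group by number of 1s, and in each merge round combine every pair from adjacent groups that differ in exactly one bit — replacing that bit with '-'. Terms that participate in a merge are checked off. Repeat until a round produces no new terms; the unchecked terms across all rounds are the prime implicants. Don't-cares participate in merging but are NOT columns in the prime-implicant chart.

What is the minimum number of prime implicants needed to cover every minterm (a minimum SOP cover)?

8

size-2^0 implicants → 00000(✓)  00001(✓)  00100(✓)  00101(✓)  00110(✓)  00111(✓)  01000(✓)  01001(✓)  01011(✓)  01101(✓)  10000(✓)  10001(✓)  10010(✓)  10011(✓)  10100(✓)  10101(✓)  10110(✓)  11000(✓)  11001(✓)  11010(✓)  11100(✓)  11101(✓)  11111(✓)
size-2^1 implicants → -0000(✓)  -0001(✓)  -0100(✓)  -0101(✓)  -0110(✓)  -1000(✓)  -1001(✓)  -1101(✓)  0-000(✓)  0-001(✓)  0-101(✓)  00-00(✓)  00-01(✓)  0000-(✓)  001-0(✓)  001-1(✓)  0010-(✓)  0011-(✓)  01-01(✓)  010-1  0100-(✓)  1-000(✓)  1-001(✓)  1-010(✓)  1-100(✓)  1-101(✓)  10-00(✓)  10-01(✓)  10-10(✓)  100-0(✓)  100-1(✓)  1000-(✓)  1001-(✓)  101-0(✓)  1010-(✓)  11-00(✓)  11-01(✓)  110-0(✓)  1100-(✓)  111-1  1110-(✓)
size-2^2 implicants → --000(✓)  --001(✓)  --101(✓)  -0-00(✓)  -0-01(✓)  -000-(✓)  -01-0  -010-(✓)  -1-01(✓)  -100-(✓)  0--01(✓)  0-00-(✓)  00-0-(✓)  001--  1--00(✓)  1--01(✓)  1-0-0  1-00-(✓)  1-10-(✓)  10--0  10-0-(✓)  100--  11-0-(✓)
size-2^3 implicants → ---01  --00-  -0-0-  1--0-
Unchecked terms (primes): ---01, --00-, -0-0-, -01-0, 001--, 010-1, 1--0-, 1-0-0, 10--0, 100--, 111-1
Minterm coverage:
  m0 ⊆ --00-,-0-0-
  m1 ⊆ ---01,--00-,-0-0-
  m4 ⊆ -0-0-,-01-0,001--
  m5 ⊆ ---01,-0-0-,001--
  m7 ⊆ 001-- [E]
  m9 ⊆ ---01,--00-,010-1
  m11 ⊆ 010-1 [E]
  m13 ⊆ ---01 [E]
  m16 ⊆ --00-,-0-0-,1--0-,1-0-0,10--0,100--
  m17 ⊆ ---01,--00-,-0-0-,1--0-,100--
  m18 ⊆ 1-0-0,10--0,100--
  m19 ⊆ 100-- [E]
  m21 ⊆ ---01,-0-0-,1--0-
  m22 ⊆ -01-0,10--0
  m24 ⊆ --00-,1--0-,1-0-0
  m25 ⊆ ---01,--00-,1--0-
  m28 ⊆ 1--0- [E]
  m29 ⊆ ---01,1--0-,111-1
  m31 ⊆ 111-1 [E]
E = {---01, 001--, 010-1, 1--0-, 100--, 111-1}
Petrick residual → --00-, -01-0
Cover = d'e + c'd' + b'ce' + a'b'c + a'bc'e + ad' + ab'c' + abce  |cover|=8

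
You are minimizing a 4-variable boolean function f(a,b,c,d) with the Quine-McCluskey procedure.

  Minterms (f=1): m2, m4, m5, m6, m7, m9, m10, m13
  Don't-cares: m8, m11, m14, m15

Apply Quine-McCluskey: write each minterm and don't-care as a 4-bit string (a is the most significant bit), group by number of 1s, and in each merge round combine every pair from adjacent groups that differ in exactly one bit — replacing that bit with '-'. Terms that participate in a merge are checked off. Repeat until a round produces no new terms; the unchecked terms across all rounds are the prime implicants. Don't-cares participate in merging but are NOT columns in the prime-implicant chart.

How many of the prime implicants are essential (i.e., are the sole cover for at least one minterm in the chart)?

2

Round 0: 0010✓ 0100✓ 0101✓ 0110✓ 0111✓ 1000✓ 1001✓ 1010✓ 1011✓ 1101✓ 1110✓ 1111✓
Round 1: -010✓ -101✓ -110✓ -111✓ 0-10✓ 01-0✓ 01-1✓ 010-✓ 011-✓ 1-01✓ 1-10✓ 1-11✓ 10-0✓ 10-1✓ 100-✓ 101-✓ 11-1✓ 111-✓
Round 2: --10 -1-1 -11- 01-- 1--1 1-1- 10--
PIs = {--10, -1-1, -11-, 01--, 1--1, 1-1-, 10--}
Coverage chart:
  m2: --10 ←essential
  m4: 01-- ←essential
  m5: -1-1,01--
  m6: --10,-11-,01--
  m7: -1-1,-11-,01--
  m9: 1--1,10--
  m10: --10,1-1-,10--
  m13: -1-1,1--1
Essential: --10, 01--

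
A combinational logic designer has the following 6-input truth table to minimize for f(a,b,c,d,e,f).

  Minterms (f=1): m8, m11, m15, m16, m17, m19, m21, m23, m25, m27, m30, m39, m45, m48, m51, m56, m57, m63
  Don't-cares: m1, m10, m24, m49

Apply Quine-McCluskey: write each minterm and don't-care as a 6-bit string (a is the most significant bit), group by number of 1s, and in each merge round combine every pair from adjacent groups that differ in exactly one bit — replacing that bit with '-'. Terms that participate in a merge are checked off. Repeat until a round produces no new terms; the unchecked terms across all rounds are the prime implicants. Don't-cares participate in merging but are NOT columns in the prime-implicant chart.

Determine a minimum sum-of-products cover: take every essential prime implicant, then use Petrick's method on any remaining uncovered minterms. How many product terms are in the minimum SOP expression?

10

size-2^0 implicants → 000001(✓)  001000(✓)  001010(✓)  001011(✓)  001111(✓)  010000(✓)  010001(✓)  010011(✓)  010101(✓)  010111(✓)  011000(✓)  011001(✓)  011011(✓)  011110  100111  101101  110000(✓)  110001(✓)  110011(✓)  111000(✓)  111001(✓)  111111
size-2^1 implicants → -10000(✓)  -10001(✓)  -10011(✓)  -11000(✓)  -11001(✓)  0-0001  0-1000  0-1011  001-11  0010-0  00101-  01-000(✓)  01-001(✓)  01-011(✓)  010-01(✓)  010-11(✓)  0100-1(✓)  01000-(✓)  0101-1(✓)  0110-1(✓)  01100-(✓)  11-000(✓)  11-001(✓)  1100-1(✓)  11000-(✓)  11100-(✓)
size-2^2 implicants → -1-000(✓)  -1-001(✓)  -100-1  -1000-(✓)  -1100-(✓)  01-0-1  01-00-(✓)  010--1  11-00-(✓)
size-2^3 implicants → -1-00-
Unchecked terms (primes): -1-00-, -100-1, 0-0001, 0-1000, 0-1011, 001-11, 0010-0, 00101-, 01-0-1, 010--1, 011110, 100111, 101101, 111111
Minterm coverage:
  m8 ⊆ 0-1000,0010-0
  m11 ⊆ 0-1011,001-11,00101-
  m15 ⊆ 001-11 [E]
  m16 ⊆ -1-00- [E]
  m17 ⊆ -1-00-,-100-1,0-0001,01-0-1,010--1
  m19 ⊆ -100-1,01-0-1,010--1
  m21 ⊆ 010--1 [E]
  m23 ⊆ 010--1 [E]
  m25 ⊆ -1-00-,01-0-1
  m27 ⊆ 0-1011,01-0-1
  m30 ⊆ 011110 [E]
  m39 ⊆ 100111 [E]
  m45 ⊆ 101101 [E]
  m48 ⊆ -1-00- [E]
  m51 ⊆ -100-1 [E]
  m56 ⊆ -1-00- [E]
  m57 ⊆ -1-00- [E]
  m63 ⊆ 111111 [E]
E = {-1-00-, -100-1, 001-11, 010--1, 011110, 100111, 101101, 111111}
Petrick residual → 0-1000, 0-1011
Cover = bd'e' + bc'd'f + a'cd'e'f' + a'cd'ef + a'b'cef + a'bc'f + a'bcdef' + ab'c'def + ab'cde'f + abcdef  |cover|=10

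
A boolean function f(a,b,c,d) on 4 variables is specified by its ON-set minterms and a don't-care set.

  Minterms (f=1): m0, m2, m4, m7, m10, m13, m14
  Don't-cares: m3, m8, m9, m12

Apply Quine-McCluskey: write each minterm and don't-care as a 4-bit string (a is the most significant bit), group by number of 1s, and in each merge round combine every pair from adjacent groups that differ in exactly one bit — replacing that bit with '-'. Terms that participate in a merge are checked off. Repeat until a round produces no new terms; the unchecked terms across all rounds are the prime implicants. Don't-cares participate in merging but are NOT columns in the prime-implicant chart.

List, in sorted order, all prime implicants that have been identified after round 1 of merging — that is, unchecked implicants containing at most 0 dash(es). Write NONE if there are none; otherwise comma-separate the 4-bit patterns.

NONE

size-2^0 implicants → 0000(✓)  0010(✓)  0011(✓)  0100(✓)  0111(✓)  1000(✓)  1001(✓)  1010(✓)  1100(✓)  1101(✓)  1110(✓)
size-2^1 implicants → -000(✓)  -010(✓)  -100(✓)  0-00(✓)  0-11  00-0(✓)  001-  1-00(✓)  1-01(✓)  1-10(✓)  10-0(✓)  100-(✓)  11-0(✓)  110-(✓)
size-2^2 implicants → --00  -0-0  1--0  1-0-
Unchecked terms (primes): --00, -0-0, 0-11, 001-, 1--0, 1-0-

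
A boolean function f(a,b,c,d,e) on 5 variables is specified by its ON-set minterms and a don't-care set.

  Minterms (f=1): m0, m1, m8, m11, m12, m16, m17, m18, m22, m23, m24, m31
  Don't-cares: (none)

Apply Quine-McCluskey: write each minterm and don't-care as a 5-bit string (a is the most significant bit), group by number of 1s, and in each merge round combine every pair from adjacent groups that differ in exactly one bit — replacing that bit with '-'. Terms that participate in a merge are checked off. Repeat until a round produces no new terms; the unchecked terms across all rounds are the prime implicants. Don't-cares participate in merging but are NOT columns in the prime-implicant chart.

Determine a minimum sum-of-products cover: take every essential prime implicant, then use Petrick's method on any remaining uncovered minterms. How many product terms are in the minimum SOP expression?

6

Round 0: 00000✓ 00001✓ 01000✓ 01011 01100✓ 10000✓ 10001✓ 10010✓ 10110✓ 10111✓ 11000✓ 11111✓
Round 1: -0000✓ -0001✓ -1000✓ 0-000✓ 0000-✓ 01-00 1-000✓ 1-111 10-10 100-0 1000-✓ 1011-
Round 2: --000 -000-
PIs = {--000, -000-, 01-00, 01011, 1-111, 10-10, 100-0, 1011-}
Coverage chart:
  m0: --000,-000-
  m1: -000- ←essential
  m8: --000,01-00
  m11: 01011 ←essential
  m12: 01-00 ←essential
  m16: --000,-000-,100-0
  m17: -000- ←essential
  m18: 10-10,100-0
  m22: 10-10,1011-
  m23: 1-111,1011-
  m24: --000 ←essential
  m31: 1-111 ←essential
Essential: --000, -000-, 01-00, 01011, 1-111
Petrick residual → 10-10
Min cover (6 terms): c'd'e' + b'c'd' + a'bd'e' + a'bc'de + acde + ab'de'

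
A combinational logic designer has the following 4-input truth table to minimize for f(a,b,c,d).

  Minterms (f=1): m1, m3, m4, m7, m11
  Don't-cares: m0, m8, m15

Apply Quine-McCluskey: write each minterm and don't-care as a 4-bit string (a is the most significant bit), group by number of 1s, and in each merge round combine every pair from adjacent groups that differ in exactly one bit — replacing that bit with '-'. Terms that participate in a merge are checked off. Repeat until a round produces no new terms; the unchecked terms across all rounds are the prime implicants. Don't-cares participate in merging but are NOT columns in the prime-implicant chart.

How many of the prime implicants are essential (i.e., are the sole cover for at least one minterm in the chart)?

[col 0] 0000*, 0001*, 0011*, 0100*, 0111*, 1000*, 1011*, 1111*
[col 1] -000, -011*, -111*, 0-00, 0-11*, 00-1, 000-, 1-11*
[col 2] --11
Prime implicants: --11, -000, 0-00, 00-1, 000-
PI chart (minterm → PIs covering it):
  1 | 00-1,000-
  3 | --11,00-1
  4 | 0-00  (sole → essential)
  7 | --11  (sole → essential)
  11 | --11  (sole → essential)
Essential prime implicants: --11, 0-00

2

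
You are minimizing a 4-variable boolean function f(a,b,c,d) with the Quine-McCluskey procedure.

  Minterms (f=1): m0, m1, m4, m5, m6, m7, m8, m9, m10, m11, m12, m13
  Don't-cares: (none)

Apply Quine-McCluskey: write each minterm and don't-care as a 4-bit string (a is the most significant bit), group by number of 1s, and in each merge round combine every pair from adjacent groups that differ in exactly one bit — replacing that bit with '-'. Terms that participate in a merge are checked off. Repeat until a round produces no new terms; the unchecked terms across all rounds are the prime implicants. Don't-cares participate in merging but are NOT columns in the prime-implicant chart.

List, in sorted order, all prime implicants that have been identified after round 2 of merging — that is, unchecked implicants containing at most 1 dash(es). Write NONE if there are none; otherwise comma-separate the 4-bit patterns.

NONE

size-2^0 implicants → 0000(✓)  0001(✓)  0100(✓)  0101(✓)  0110(✓)  0111(✓)  1000(✓)  1001(✓)  1010(✓)  1011(✓)  1100(✓)  1101(✓)
size-2^1 implicants → -000(✓)  -001(✓)  -100(✓)  -101(✓)  0-00(✓)  0-01(✓)  000-(✓)  01-0(✓)  01-1(✓)  010-(✓)  011-(✓)  1-00(✓)  1-01(✓)  10-0(✓)  10-1(✓)  100-(✓)  101-(✓)  110-(✓)
size-2^2 implicants → --00(✓)  --01(✓)  -00-(✓)  -10-(✓)  0-0-(✓)  01--  1-0-(✓)  10--
size-2^3 implicants → --0-
Unchecked terms (primes): --0-, 01--, 10--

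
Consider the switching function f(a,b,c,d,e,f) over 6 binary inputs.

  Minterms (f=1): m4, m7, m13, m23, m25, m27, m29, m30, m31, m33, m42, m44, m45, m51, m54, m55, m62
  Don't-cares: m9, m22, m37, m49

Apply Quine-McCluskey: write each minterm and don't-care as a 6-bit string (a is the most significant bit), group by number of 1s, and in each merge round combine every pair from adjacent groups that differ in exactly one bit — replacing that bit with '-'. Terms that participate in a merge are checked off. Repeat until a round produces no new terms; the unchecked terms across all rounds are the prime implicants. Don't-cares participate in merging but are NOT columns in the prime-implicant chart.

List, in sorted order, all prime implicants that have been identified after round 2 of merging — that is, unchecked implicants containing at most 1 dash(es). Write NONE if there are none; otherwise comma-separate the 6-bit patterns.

-01101, 0-0111, 000100, 1-0001, 10-101, 100-01, 101010, 10110-, 110-11, 1100-1

size-2^0 implicants → 000100  000111(✓)  001001(✓)  001101(✓)  010110(✓)  010111(✓)  011001(✓)  011011(✓)  011101(✓)  011110(✓)  011111(✓)  100001(✓)  100101(✓)  101010  101100(✓)  101101(✓)  110001(✓)  110011(✓)  110110(✓)  110111(✓)  111110(✓)
size-2^1 implicants → -01101  -10110(✓)  -10111(✓)  -11110(✓)  0-0111  0-1001(✓)  0-1101(✓)  001-01(✓)  01-110(✓)  01-111(✓)  01011-(✓)  011-01(✓)  011-11(✓)  0110-1(✓)  0111-1(✓)  01111-(✓)  1-0001  10-101  100-01  10110-  11-110(✓)  110-11  1100-1  11011-(✓)
size-2^2 implicants → -1-110  -1011-  0-1-01  01-11-  011--1
Unchecked terms (primes): -01101, -1-110, -1011-, 0-0111, 0-1-01, 000100, 01-11-, 011--1, 1-0001, 10-101, 100-01, 101010, 10110-, 110-11, 1100-1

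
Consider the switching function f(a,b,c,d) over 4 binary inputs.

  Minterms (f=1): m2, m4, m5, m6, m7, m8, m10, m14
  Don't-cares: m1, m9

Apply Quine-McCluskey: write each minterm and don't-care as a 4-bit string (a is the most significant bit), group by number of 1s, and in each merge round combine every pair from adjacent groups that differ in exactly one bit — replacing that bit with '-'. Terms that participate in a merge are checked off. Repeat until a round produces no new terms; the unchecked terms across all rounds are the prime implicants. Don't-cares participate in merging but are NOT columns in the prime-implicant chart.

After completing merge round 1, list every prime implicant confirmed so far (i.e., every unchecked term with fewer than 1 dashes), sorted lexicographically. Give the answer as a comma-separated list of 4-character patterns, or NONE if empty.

NONE

[col 0] 0001*, 0010*, 0100*, 0101*, 0110*, 0111*, 1000*, 1001*, 1010*, 1110*
[col 1] -001, -010*, -110*, 0-01, 0-10*, 01-0*, 01-1*, 010-*, 011-*, 1-10*, 10-0, 100-
[col 2] --10, 01--
Prime implicants: --10, -001, 0-01, 01--, 10-0, 100-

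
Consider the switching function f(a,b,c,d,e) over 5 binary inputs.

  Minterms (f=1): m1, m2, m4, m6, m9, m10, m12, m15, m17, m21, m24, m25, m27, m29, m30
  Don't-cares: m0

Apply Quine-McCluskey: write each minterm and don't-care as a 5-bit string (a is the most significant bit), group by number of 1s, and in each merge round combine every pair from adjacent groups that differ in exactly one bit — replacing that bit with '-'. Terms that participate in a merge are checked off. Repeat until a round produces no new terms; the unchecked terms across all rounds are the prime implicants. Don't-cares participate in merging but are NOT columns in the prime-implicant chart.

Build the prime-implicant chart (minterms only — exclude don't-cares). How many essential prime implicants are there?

[col 0] 00000*, 00001*, 00010*, 00100*, 00110*, 01001*, 01010*, 01100*, 01111, 10001*, 10101*, 11000*, 11001*, 11011*, 11101*, 11110
[col 1] -0001*, -1001*, 0-001*, 0-010, 0-100, 00-00*, 00-10*, 000-0*, 0000-, 001-0*, 1-001*, 1-101*, 10-01*, 11-01*, 110-1, 1100-
[col 2] --001, 00--0, 1--01
Prime implicants: --001, 0-010, 0-100, 00--0, 0000-, 01111, 1--01, 110-1, 1100-, 11110
PI chart (minterm → PIs covering it):
  1 | --001,0000-
  2 | 0-010,00--0
  4 | 0-100,00--0
  6 | 00--0  (sole → essential)
  9 | --001  (sole → essential)
  10 | 0-010  (sole → essential)
  12 | 0-100  (sole → essential)
  15 | 01111  (sole → essential)
  17 | --001,1--01
  21 | 1--01  (sole → essential)
  24 | 1100-  (sole → essential)
  25 | --001,1--01,110-1,1100-
  27 | 110-1  (sole → essential)
  29 | 1--01  (sole → essential)
  30 | 11110  (sole → essential)
Essential prime implicants: --001, 0-010, 0-100, 00--0, 01111, 1--01, 110-1, 1100-, 11110

9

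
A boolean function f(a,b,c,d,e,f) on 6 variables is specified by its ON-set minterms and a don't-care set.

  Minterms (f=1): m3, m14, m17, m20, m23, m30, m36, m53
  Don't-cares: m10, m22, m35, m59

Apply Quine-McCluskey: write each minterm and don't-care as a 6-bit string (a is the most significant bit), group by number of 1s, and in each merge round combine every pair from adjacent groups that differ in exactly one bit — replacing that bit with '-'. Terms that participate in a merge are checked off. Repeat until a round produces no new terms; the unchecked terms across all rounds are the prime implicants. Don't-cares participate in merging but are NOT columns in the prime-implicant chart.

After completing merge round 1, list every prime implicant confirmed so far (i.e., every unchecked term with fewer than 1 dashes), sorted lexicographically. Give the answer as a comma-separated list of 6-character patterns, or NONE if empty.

size-2^0 implicants → 000011(✓)  001010(✓)  001110(✓)  010001  010100(✓)  010110(✓)  010111(✓)  011110(✓)  100011(✓)  100100  110101  111011
size-2^1 implicants → -00011  0-1110  001-10  01-110  0101-0  01011-
Unchecked terms (primes): -00011, 0-1110, 001-10, 01-110, 010001, 0101-0, 01011-, 100100, 110101, 111011

010001, 100100, 110101, 111011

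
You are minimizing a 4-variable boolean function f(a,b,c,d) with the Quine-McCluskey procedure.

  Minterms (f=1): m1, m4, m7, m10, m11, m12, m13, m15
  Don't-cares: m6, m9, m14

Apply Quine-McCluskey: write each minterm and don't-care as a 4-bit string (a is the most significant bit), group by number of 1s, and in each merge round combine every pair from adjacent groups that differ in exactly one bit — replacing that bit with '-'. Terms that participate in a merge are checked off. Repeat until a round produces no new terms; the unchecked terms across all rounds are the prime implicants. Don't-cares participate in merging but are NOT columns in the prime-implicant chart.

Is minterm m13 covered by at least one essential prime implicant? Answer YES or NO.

[col 0] 0001*, 0100*, 0110*, 0111*, 1001*, 1010*, 1011*, 1100*, 1101*, 1110*, 1111*
[col 1] -001, -100*, -110*, -111*, 01-0*, 011-*, 1-01*, 1-10*, 1-11*, 10-1*, 101-*, 11-0*, 11-1*, 110-*, 111-*
[col 2] -1-0, -11-, 1--1, 1-1-, 11--
Prime implicants: -001, -1-0, -11-, 1--1, 1-1-, 11--
PI chart (minterm → PIs covering it):
  1 | -001  (sole → essential)
  4 | -1-0  (sole → essential)
  7 | -11-  (sole → essential)
  10 | 1-1-  (sole → essential)
  11 | 1--1,1-1-
  12 | -1-0,11--
  13 | 1--1,11--
  15 | -11-,1--1,1-1-,11--
Essential prime implicants: -001, -1-0, -11-, 1-1-

NO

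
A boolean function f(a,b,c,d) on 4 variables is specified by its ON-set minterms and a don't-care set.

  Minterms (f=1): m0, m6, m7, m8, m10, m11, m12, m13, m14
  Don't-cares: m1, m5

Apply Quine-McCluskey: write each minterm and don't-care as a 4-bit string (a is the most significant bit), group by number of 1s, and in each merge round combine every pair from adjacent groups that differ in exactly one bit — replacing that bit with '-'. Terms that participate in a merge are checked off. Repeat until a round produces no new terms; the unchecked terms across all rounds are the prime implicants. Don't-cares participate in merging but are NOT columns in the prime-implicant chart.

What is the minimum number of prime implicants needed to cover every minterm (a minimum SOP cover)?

5

[col 0] 0000*, 0001*, 0101*, 0110*, 0111*, 1000*, 1010*, 1011*, 1100*, 1101*, 1110*
[col 1] -000, -101, -110, 0-01, 000-, 01-1, 011-, 1-00*, 1-10*, 10-0*, 101-, 11-0*, 110-
[col 2] 1--0
Prime implicants: -000, -101, -110, 0-01, 000-, 01-1, 011-, 1--0, 101-, 110-
PI chart (minterm → PIs covering it):
  0 | -000,000-
  6 | -110,011-
  7 | 01-1,011-
  8 | -000,1--0
  10 | 1--0,101-
  11 | 101-  (sole → essential)
  12 | 1--0,110-
  13 | -101,110-
  14 | -110,1--0
Essential prime implicants: 101-
Petrick residual → -000, -101, 011-, 1--0
Minimum SOP uses 5 PIs: b'c'd' + bc'd + a'bc + ad' + ab'c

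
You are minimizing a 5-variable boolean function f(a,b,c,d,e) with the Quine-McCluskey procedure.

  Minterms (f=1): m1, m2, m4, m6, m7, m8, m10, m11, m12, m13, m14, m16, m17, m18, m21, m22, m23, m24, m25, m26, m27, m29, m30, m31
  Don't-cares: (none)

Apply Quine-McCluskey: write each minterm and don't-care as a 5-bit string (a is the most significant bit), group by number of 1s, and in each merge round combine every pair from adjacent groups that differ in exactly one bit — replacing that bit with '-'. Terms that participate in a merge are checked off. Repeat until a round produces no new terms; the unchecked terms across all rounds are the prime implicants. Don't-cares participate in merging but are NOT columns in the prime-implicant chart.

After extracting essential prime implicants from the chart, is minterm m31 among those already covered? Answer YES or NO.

NO

Round 0: 00001✓ 00010✓ 00100✓ 00110✓ 00111✓ 01000✓ 01010✓ 01011✓ 01100✓ 01101✓ 01110✓ 10000✓ 10001✓ 10010✓ 10101✓ 10110✓ 10111✓ 11000✓ 11001✓ 11010✓ 11011✓ 11101✓ 11110✓ 11111✓
Round 1: -0001 -0010✓ -0110✓ -0111✓ -1000✓ -1010✓ -1011✓ -1101 -1110✓ 0-010✓ 0-100✓ 0-110✓ 00-10✓ 001-0✓ 0011-✓ 01-00✓ 01-10✓ 010-0✓ 0101-✓ 011-0✓ 0110- 1-000✓ 1-001✓ 1-010✓ 1-101✓ 1-110✓ 1-111✓ 10-01✓ 10-10✓ 100-0✓ 1000-✓ 101-1✓ 1011-✓ 11-01✓ 11-10✓ 11-11✓ 110-0✓ 110-1✓ 1100-✓ 1101-✓ 111-1✓ 1111-✓
Round 2: --010✓ --110✓ -0-10✓ -011- -1-10✓ -10-0 -101- 0--10✓ 0-1-0 01--0 1--01 1--10✓ 1-0-0 1-00- 1-1-1 1-11- 11--1 11-1- 110--
Round 3: ---10
PIs = {---10, -0001, -011-, -10-0, -101-, -1101, 0-1-0, 01--0, 0110-, 1--01, 1-0-0, 1-00-, 1-1-1, 1-11-, 11--1, 11-1-, 110--}
Coverage chart:
  m1: -0001 ←essential
  m2: ---10 ←essential
  m4: 0-1-0 ←essential
  m6: ---10,-011-,0-1-0
  m7: -011- ←essential
  m8: -10-0,01--0
  m10: ---10,-10-0,-101-,01--0
  m11: -101- ←essential
  m12: 0-1-0,01--0,0110-
  m13: -1101,0110-
  m14: ---10,0-1-0,01--0
  m16: 1-0-0,1-00-
  m17: -0001,1--01,1-00-
  m18: ---10,1-0-0
  m21: 1--01,1-1-1
  m22: ---10,-011-,1-11-
  m23: -011-,1-1-1,1-11-
  m24: -10-0,1-0-0,1-00-,110--
  m25: 1--01,1-00-,11--1,110--
  m26: ---10,-10-0,-101-,1-0-0,11-1-,110--
  m27: -101-,11--1,11-1-,110--
  m29: -1101,1--01,1-1-1,11--1
  m30: ---10,1-11-,11-1-
  m31: 1-1-1,1-11-,11--1,11-1-
Essential: ---10, -0001, -011-, -101-, 0-1-0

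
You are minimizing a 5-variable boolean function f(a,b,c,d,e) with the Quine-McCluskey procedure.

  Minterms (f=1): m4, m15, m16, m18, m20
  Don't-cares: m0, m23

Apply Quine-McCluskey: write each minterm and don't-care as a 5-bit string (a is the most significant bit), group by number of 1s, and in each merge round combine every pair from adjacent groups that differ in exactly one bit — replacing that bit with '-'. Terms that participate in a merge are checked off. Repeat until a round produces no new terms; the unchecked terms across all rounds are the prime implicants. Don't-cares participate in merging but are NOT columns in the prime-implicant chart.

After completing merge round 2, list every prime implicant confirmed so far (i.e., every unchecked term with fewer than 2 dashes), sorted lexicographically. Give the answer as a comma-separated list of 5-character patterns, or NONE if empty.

01111, 100-0, 10111

Round 0: 00000✓ 00100✓ 01111 10000✓ 10010✓ 10100✓ 10111
Round 1: -0000✓ -0100✓ 00-00✓ 10-00✓ 100-0
Round 2: -0-00
PIs = {-0-00, 01111, 100-0, 10111}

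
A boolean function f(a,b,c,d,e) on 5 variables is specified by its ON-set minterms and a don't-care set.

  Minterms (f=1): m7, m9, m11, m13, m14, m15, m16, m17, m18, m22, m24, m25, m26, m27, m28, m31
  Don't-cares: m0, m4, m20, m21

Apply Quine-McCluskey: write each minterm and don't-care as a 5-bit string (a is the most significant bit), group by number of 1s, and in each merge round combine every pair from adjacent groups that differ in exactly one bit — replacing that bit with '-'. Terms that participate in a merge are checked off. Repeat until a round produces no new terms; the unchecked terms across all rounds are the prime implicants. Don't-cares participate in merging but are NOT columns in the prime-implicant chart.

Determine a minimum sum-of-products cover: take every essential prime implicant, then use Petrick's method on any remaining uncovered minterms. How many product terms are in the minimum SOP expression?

Round 0: 00000✓ 00100✓ 00111✓ 01001✓ 01011✓ 01101✓ 01110✓ 01111✓ 10000✓ 10001✓ 10010✓ 10100✓ 10101✓ 10110✓ 11000✓ 11001✓ 11010✓ 11011✓ 11100✓ 11111✓
Round 1: -0000✓ -0100✓ -1001✓ -1011✓ -1111✓ 0-111 00-00✓ 01-01✓ 01-11✓ 010-1✓ 011-1✓ 0111- 1-000✓ 1-001✓ 1-010✓ 1-100✓ 10-00✓ 10-01✓ 10-10✓ 100-0✓ 1000-✓ 101-0✓ 1010-✓ 11-00✓ 11-11✓ 110-0✓ 110-1✓ 1100-✓ 1101-✓
Round 2: -0-00 -1-11 -10-1 01--1 1--00 1-0-0 1-00- 10--0 10-0- 110--
PIs = {-0-00, -1-11, -10-1, 0-111, 01--1, 0111-, 1--00, 1-0-0, 1-00-, 10--0, 10-0-, 110--}
Coverage chart:
  m7: 0-111 ←essential
  m9: -10-1,01--1
  m11: -1-11,-10-1,01--1
  m13: 01--1 ←essential
  m14: 0111- ←essential
  m15: -1-11,0-111,01--1,0111-
  m16: -0-00,1--00,1-0-0,1-00-,10--0,10-0-
  m17: 1-00-,10-0-
  m18: 1-0-0,10--0
  m22: 10--0 ←essential
  m24: 1--00,1-0-0,1-00-,110--
  m25: -10-1,1-00-,110--
  m26: 1-0-0,110--
  m27: -1-11,-10-1,110--
  m28: 1--00 ←essential
  m31: -1-11 ←essential
Essential: -1-11, 0-111, 01--1, 0111-, 1--00, 10--0
Petrick residual → 1-0-0, 1-00-
Min cover (8 terms): bde + a'cde + a'be + a'bcd + ad'e' + ac'e' + ac'd' + ab'e'

8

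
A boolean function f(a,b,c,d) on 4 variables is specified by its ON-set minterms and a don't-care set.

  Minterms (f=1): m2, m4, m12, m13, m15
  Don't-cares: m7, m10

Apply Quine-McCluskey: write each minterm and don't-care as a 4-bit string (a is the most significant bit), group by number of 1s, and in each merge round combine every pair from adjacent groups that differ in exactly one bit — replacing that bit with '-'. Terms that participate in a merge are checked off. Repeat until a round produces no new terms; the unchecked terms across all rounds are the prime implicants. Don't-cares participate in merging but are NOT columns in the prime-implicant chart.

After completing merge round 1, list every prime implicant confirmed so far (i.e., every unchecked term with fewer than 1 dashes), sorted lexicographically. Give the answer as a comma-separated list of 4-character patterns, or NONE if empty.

NONE

[col 0] 0010*, 0100*, 0111*, 1010*, 1100*, 1101*, 1111*
[col 1] -010, -100, -111, 11-1, 110-
Prime implicants: -010, -100, -111, 11-1, 110-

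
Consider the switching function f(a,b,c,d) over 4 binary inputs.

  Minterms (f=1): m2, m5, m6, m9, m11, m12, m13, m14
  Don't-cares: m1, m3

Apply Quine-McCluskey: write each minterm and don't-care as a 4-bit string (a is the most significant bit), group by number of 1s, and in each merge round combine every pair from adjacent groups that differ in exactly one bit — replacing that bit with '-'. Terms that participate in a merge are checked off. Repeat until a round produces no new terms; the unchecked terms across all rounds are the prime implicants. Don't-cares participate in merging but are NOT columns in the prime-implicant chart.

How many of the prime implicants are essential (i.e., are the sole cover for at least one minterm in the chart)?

Round 0: 0001✓ 0010✓ 0011✓ 0101✓ 0110✓ 1001✓ 1011✓ 1100✓ 1101✓ 1110✓
Round 1: -001✓ -011✓ -101✓ -110 0-01✓ 0-10 00-1✓ 001- 1-01✓ 10-1✓ 11-0 110-
Round 2: --01 -0-1
PIs = {--01, -0-1, -110, 0-10, 001-, 11-0, 110-}
Coverage chart:
  m2: 0-10,001-
  m5: --01 ←essential
  m6: -110,0-10
  m9: --01,-0-1
  m11: -0-1 ←essential
  m12: 11-0,110-
  m13: --01,110-
  m14: -110,11-0
Essential: --01, -0-1

2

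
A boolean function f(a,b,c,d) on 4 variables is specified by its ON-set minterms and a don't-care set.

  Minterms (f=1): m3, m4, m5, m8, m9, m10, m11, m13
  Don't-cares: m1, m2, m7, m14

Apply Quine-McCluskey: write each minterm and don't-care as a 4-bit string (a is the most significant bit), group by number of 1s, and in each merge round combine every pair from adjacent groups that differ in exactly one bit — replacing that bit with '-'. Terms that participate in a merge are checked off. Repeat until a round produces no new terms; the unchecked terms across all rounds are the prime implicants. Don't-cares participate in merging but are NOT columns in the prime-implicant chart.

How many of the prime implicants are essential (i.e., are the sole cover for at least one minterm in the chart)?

3

size-2^0 implicants → 0001(✓)  0010(✓)  0011(✓)  0100(✓)  0101(✓)  0111(✓)  1000(✓)  1001(✓)  1010(✓)  1011(✓)  1101(✓)  1110(✓)
size-2^1 implicants → -001(✓)  -010(✓)  -011(✓)  -101(✓)  0-01(✓)  0-11(✓)  00-1(✓)  001-(✓)  01-1(✓)  010-  1-01(✓)  1-10  10-0(✓)  10-1(✓)  100-(✓)  101-(✓)
size-2^2 implicants → --01  -0-1  -01-  0--1  10--
Unchecked terms (primes): --01, -0-1, -01-, 0--1, 010-, 1-10, 10--
Minterm coverage:
  m3 ⊆ -0-1,-01-,0--1
  m4 ⊆ 010- [E]
  m5 ⊆ --01,0--1,010-
  m8 ⊆ 10-- [E]
  m9 ⊆ --01,-0-1,10--
  m10 ⊆ -01-,1-10,10--
  m11 ⊆ -0-1,-01-,10--
  m13 ⊆ --01 [E]
E = {--01, 010-, 10--}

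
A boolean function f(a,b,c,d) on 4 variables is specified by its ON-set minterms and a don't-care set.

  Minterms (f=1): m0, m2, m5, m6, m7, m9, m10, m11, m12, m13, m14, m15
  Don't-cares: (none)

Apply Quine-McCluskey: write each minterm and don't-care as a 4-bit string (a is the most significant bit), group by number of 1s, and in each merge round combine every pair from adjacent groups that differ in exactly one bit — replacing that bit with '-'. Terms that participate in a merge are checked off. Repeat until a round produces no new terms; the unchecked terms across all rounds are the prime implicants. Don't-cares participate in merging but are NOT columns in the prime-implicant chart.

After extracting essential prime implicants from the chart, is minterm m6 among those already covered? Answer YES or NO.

Round 0: 0000✓ 0010✓ 0101✓ 0110✓ 0111✓ 1001✓ 1010✓ 1011✓ 1100✓ 1101✓ 1110✓ 1111✓
Round 1: -010✓ -101✓ -110✓ -111✓ 0-10✓ 00-0 01-1✓ 011-✓ 1-01✓ 1-10✓ 1-11✓ 10-1✓ 101-✓ 11-0✓ 11-1✓ 110-✓ 111-✓
Round 2: --10 -1-1 -11- 1--1 1-1- 11--
PIs = {--10, -1-1, -11-, 00-0, 1--1, 1-1-, 11--}
Coverage chart:
  m0: 00-0 ←essential
  m2: --10,00-0
  m5: -1-1 ←essential
  m6: --10,-11-
  m7: -1-1,-11-
  m9: 1--1 ←essential
  m10: --10,1-1-
  m11: 1--1,1-1-
  m12: 11-- ←essential
  m13: -1-1,1--1,11--
  m14: --10,-11-,1-1-,11--
  m15: -1-1,-11-,1--1,1-1-,11--
Essential: -1-1, 00-0, 1--1, 11--

NO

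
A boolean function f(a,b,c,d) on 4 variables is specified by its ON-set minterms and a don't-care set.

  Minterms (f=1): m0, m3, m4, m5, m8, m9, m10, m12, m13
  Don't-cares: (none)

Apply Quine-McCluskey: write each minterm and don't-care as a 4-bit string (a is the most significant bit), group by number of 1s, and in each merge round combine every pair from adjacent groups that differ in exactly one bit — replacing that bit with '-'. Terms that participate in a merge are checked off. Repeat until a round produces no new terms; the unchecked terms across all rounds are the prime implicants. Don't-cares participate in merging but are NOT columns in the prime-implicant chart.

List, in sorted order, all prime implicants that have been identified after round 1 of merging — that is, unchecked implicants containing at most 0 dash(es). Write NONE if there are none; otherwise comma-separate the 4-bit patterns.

0011

size-2^0 implicants → 0000(✓)  0011  0100(✓)  0101(✓)  1000(✓)  1001(✓)  1010(✓)  1100(✓)  1101(✓)
size-2^1 implicants → -000(✓)  -100(✓)  -101(✓)  0-00(✓)  010-(✓)  1-00(✓)  1-01(✓)  10-0  100-(✓)  110-(✓)
size-2^2 implicants → --00  -10-  1-0-
Unchecked terms (primes): --00, -10-, 0011, 1-0-, 10-0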